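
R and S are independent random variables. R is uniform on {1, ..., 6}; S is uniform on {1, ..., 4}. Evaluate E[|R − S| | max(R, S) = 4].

12/7

P(max(R, S) = 4) = 7/24.
Summing |R−S|·P(x,y) over outcomes with max(R, S) = 4 gives 1/2.
E[|R − S| | max(R, S) = 4] = (1/2) / (7/24) = 12/7.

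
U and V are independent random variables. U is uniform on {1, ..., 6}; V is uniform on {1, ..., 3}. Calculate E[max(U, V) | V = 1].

7/2

Outcomes with V = 1: (1,1), (2,1), (3,1), (4,1), (5,1), (6,1), each with probability 1/18.
E[max(U, V) | V = 1] = (1 + 2 + 3 + 4 + 5 + 6) / 6 = 7/2.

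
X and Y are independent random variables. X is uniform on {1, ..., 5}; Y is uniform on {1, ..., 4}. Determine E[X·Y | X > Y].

P(X > Y) = 1/2.
Summing XY·P(x,y) over outcomes with X > Y gives 17/4.
E[X·Y | X > Y] = (17/4) / (1/2) = 17/2.

17/2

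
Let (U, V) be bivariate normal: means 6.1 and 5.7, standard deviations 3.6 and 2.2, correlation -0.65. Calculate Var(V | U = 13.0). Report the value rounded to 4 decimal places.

2.7951

The conditional variance in a bivariate normal is σ_V²(1 − ρ²), independent of x.
Var(V | U=13.0) = (2.2)²·(1 − (-0.65)²) = 4.84·0.5775 = 2.7951.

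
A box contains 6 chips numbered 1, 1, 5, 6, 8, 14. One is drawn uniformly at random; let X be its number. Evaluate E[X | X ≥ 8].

P(X ≥ 8) = 1/3.
Σ over the event: 8·1/6 + 14·1/6 = 11/3.
E[X | X ≥ 8] = (11/3) / (1/3) = 11.

11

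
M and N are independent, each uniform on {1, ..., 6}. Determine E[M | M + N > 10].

17/3

Outcomes with M + N > 10: (5,6), (6,5), (6,6), each with probability 1/36.
E[M | M + N > 10] = (5 + 6 + 6) / 3 = 17/3.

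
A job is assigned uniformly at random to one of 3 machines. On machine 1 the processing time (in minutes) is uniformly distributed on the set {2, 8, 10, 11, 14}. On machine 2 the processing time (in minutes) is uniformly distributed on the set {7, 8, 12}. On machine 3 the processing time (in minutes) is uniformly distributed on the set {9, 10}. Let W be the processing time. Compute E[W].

55/6

E[W | machine 1] = (2+8+10+11+14)/5 = 9.
E[W | machine 2] = (7+8+12)/3 = 9.
E[W | machine 3] = (9+10)/2 = 19/2.
By the law of total expectation,
E[W] = (1/3)·(9) + (1/3)·(9) + (1/3)·(19/2) = 55/6.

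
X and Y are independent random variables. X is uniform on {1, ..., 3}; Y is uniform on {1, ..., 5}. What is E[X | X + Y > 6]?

8/3

Outcomes with X + Y > 6: (2,5), (3,4), (3,5), each with probability 1/15.
E[X | X + Y > 6] = (2 + 3 + 3) / 3 = 8/3.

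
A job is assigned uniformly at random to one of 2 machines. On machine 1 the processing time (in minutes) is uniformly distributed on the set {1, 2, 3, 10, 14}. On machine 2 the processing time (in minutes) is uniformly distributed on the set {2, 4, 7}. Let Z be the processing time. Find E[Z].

E[Z | machine 1] = (1+2+3+10+14)/5 = 6.
E[Z | machine 2] = (2+4+7)/3 = 13/3.
By the law of total expectation,
E[Z] = (1/2)·(6) + (1/2)·(13/3) = 31/6.

31/6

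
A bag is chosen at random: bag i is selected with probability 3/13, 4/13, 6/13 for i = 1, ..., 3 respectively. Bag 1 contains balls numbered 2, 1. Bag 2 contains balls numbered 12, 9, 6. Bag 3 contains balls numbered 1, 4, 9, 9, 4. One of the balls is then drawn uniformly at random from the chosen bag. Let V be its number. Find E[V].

E[V | bag 1] = (2+1)/2 = 3/2.
E[V | bag 2] = (12+9+6)/3 = 9.
E[V | bag 3] = (1+4+9+9+4)/5 = 27/5.
By the law of total expectation,
E[V] = (3/13)·(3/2) + (4/13)·(9) + (6/13)·(27/5) = 729/130.

729/130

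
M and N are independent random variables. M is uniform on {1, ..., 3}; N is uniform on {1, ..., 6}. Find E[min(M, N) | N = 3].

2

Outcomes with N = 3: (1,3), (2,3), (3,3), each with probability 1/18.
E[min(M, N) | N = 3] = (1 + 2 + 3) / 3 = 2.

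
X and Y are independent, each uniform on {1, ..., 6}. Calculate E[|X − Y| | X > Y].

P(X > Y) = 5/12.
Summing |X−Y|·P(x,y) over outcomes with X > Y gives 35/36.
E[|X − Y| | X > Y] = (35/36) / (5/12) = 7/3.

7/3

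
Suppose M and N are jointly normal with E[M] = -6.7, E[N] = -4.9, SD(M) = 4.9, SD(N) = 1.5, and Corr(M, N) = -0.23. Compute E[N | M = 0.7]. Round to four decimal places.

-5.4210

E[N | M=x] = μ_N + ρ(σ_N/σ_M)(x − μ_M) for jointly normal variables.
E[N | M=0.7] = -4.9 + (-0.23)·(1.5/4.9)·(0.7 − (-6.7)) = -4.9 + (-0.070408)·(7.4) = -5.4210.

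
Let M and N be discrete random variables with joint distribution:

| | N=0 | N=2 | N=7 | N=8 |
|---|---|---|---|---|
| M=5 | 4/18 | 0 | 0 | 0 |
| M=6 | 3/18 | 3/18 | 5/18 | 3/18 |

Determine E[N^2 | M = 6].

449/14

P(M = 6) = 7/9.
Σ N^2·P over the event = 0·(3/18) + 4·(3/18) + 49·(5/18) + 64·(3/18) = 449/18.
E[N^2 | M = 6] = (449/18) / (7/9) = 449/14.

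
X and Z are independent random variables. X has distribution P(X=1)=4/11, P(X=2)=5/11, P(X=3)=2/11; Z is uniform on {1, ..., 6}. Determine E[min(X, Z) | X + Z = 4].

16/11

P(X + Z = 4) = 1/6.
Summing min(X,Z)·P(x,y) over outcomes with X + Z = 4 gives 8/33.
E[min(X, Z) | X + Z = 4] = (8/33) / (1/6) = 16/11.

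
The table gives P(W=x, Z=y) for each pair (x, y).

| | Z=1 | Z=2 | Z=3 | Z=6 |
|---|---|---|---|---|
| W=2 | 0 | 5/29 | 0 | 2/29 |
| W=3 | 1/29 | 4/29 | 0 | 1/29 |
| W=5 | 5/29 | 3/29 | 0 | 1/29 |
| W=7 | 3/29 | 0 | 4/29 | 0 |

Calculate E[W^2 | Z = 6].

P(Z = 6) = 4/29.
Σ W^2·P over the event = 4·(2/29) + 9·(1/29) + 25·(1/29) = 42/29.
E[W^2 | Z = 6] = (42/29) / (4/29) = 21/2.

21/2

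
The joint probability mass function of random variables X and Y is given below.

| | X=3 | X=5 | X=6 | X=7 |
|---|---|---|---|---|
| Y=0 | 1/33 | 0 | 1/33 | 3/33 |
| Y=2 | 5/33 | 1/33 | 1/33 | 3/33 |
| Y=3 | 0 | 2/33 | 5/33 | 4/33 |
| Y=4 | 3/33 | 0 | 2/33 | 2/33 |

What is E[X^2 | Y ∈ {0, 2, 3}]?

67/2

P(Y ∈ {0, 2, 3}) = 26/33.
Summing X^2·P(X=x,Y=y) over the conditioning event gives 871/33.
E[X^2 | Y ∈ {0, 2, 3}] = (871/33) / (26/33) = 67/2.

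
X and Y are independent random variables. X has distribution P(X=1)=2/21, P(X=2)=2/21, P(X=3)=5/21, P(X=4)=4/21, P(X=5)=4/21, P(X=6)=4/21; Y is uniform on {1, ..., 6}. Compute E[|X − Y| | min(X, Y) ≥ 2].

147/95

P(min(X, Y) ≥ 2) = 95/126.
Summing |X−Y|·P(x,y) over outcomes with min(X, Y) ≥ 2 gives 7/6.
E[|X − Y| | min(X, Y) ≥ 2] = (7/6) / (95/126) = 147/95.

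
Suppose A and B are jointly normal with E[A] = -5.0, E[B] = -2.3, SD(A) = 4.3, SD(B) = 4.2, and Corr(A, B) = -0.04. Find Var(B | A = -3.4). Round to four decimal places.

17.6118

For a bivariate normal, Var(B | A=x) = σ_B²(1 − ρ²).
Var(B | A=-3.4) = (4.2)²·(1 − (-0.04)²) = 17.64·0.9984 = 17.6118.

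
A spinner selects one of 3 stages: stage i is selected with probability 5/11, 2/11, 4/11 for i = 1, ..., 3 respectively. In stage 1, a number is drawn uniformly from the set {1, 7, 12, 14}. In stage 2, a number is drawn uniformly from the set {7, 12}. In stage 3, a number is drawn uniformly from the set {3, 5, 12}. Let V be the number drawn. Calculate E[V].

529/66

E[V | stage 1] = (1+7+12+14)/4 = 17/2.
E[V | stage 2] = (7+12)/2 = 19/2.
E[V | stage 3] = (3+5+12)/3 = 20/3.
By the law of total expectation,
E[V] = (5/11)·(17/2) + (2/11)·(19/2) + (4/11)·(20/3) = 529/66.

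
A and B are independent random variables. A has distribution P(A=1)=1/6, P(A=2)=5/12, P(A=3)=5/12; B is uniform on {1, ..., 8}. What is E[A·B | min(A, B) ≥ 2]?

P(min(A, B) ≥ 2) = 35/48.
Summing AB·P(x,y) over outcomes with min(A, B) ≥ 2 gives 875/96.
E[A·B | min(A, B) ≥ 2] = (875/96) / (35/48) = 25/2.

25/2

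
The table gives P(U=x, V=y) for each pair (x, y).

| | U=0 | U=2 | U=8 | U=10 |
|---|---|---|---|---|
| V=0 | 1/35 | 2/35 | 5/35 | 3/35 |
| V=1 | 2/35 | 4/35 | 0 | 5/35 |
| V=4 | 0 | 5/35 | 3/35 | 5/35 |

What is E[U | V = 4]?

P(V = 4) = 13/35.
Σ U·P over the event = 2·(5/35) + 8·(3/35) + 10·(5/35) = 12/5.
E[U | V = 4] = (12/5) / (13/35) = 84/13.

84/13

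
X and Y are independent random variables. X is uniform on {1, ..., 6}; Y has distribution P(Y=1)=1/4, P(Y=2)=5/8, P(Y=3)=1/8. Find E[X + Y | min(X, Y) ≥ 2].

37/6

P(min(X, Y) ≥ 2) = 5/8.
Summing (X+Y)·P(x,y) over outcomes with min(X, Y) ≥ 2 gives 185/48.
E[X + Y | min(X, Y) ≥ 2] = (185/48) / (5/8) = 37/6.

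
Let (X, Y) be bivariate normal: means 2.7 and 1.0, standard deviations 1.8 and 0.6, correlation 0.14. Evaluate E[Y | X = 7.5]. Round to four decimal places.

1.2240

E[Y | X=x] = μ_Y + ρ(σ_Y/σ_X)(x − μ_X) for jointly normal variables.
E[Y | X=7.5] = 1.0 + (0.14)·(0.6/1.8)·(7.5 − (2.7)) = 1.0 + (0.046667)·(4.8) = 1.2240.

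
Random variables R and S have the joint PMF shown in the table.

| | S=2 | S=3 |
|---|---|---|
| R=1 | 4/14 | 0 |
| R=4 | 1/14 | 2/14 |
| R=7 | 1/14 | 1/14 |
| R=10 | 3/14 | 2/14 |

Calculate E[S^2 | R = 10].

P(R = 10) = 5/14.
Σ S^2·P over the event = 4·(3/14) + 9·(2/14) = 15/7.
E[S^2 | R = 10] = (15/7) / (5/14) = 6.

6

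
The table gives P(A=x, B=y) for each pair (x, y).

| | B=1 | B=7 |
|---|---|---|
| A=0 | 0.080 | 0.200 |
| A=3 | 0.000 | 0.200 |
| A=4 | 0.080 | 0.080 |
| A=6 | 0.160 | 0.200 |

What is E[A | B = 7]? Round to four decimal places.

3.1176

P(B = 7) = 0.680.
Σ A·P over the event = 0·(0.200) + 3·(0.200) + 4·(0.080) + 6·(0.200) = 2.120.
E[A | B = 7] = (2.120) / (0.680) = 3.1176.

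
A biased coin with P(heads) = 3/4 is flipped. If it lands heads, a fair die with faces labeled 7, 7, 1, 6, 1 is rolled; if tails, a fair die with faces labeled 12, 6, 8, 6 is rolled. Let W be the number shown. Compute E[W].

53/10

E[W | heads] = (7+7+1+6+1)/5 = 22/5.
E[W | tails] = (12+6+8+6)/4 = 8.
By the law of total expectation,
E[W] = (3/4)·(22/5) + (1/4)·(8) = 53/10.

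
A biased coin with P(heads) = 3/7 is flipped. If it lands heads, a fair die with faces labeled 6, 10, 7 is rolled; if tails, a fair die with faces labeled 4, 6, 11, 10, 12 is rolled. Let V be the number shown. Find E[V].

E[V | heads] = (6+10+7)/3 = 23/3.
E[V | tails] = (4+6+11+10+12)/5 = 43/5.
E[V] = (3/7)·(23/3) + (4/7)·(43/5) = 41/5.

41/5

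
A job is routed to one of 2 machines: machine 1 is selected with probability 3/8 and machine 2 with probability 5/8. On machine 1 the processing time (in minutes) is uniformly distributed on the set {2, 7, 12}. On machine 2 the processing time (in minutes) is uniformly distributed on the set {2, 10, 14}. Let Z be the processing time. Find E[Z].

193/24

E[Z | machine 1] = (2+7+12)/3 = 7.
E[Z | machine 2] = (2+10+14)/3 = 26/3.
E[Z] = (3/8)·(7) + (5/8)·(26/3) = 193/24.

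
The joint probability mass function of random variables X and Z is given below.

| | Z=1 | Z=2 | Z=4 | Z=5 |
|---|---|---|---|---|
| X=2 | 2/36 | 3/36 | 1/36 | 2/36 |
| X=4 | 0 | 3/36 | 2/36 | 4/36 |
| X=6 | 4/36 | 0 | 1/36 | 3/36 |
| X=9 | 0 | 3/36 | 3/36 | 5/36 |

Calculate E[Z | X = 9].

43/11

P(X = 9) = 11/36.
Summing Z·P(X=x,Z=y) over the conditioning event gives 43/36.
E[Z | X = 9] = (43/36) / (11/36) = 43/11.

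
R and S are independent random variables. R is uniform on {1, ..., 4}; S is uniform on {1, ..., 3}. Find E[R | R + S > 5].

P(R + S > 5) = 1/4.
Summing R·P(x,y) over outcomes with R + S > 5 gives 11/12.
E[R | R + S > 5] = (11/12) / (1/4) = 11/3.

11/3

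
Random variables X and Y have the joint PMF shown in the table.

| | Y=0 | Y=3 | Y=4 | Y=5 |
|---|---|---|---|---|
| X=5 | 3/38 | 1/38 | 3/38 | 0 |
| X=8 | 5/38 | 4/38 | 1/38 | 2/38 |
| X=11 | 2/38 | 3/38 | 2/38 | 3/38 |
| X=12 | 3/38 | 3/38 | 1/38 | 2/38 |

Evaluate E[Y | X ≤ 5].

P(X ≤ 5) = 7/38.
Σ Y·P over the event = 0·(3/38) + 3·(1/38) + 4·(3/38) = 15/38.
E[Y | X ≤ 5] = (15/38) / (7/38) = 15/7.

15/7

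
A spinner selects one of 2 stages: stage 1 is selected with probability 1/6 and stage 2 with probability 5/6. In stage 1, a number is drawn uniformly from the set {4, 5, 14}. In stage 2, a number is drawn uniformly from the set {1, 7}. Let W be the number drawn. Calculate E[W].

83/18

E[W | stage 1] = (4+5+14)/3 = 23/3.
E[W | stage 2] = (1+7)/2 = 4.
By the law of total expectation,
E[W] = (1/6)·(23/3) + (5/6)·(4) = 83/18.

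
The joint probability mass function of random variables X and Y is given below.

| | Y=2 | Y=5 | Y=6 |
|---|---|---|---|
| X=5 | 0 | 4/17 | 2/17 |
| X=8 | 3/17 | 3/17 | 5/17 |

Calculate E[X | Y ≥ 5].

P(Y ≥ 5) = 14/17.
Σ X·P over the event = 5·(4/17) + 5·(2/17) + 8·(3/17) + 8·(5/17) = 94/17.
E[X | Y ≥ 5] = (94/17) / (14/17) = 47/7.

47/7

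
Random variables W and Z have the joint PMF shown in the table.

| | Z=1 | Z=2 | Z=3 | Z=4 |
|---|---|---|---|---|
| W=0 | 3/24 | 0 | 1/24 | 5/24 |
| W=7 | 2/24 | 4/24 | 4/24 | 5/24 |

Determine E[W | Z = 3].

P(Z = 3) = 5/24.
Summing W·P(W=x,Z=y) over the conditioning event gives 7/6.
E[W | Z = 3] = (7/6) / (5/24) = 28/5.

28/5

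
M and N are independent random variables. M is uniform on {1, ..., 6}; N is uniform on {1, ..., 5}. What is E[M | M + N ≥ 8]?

5

P(M + N ≥ 8) = 1/3.
Summing M·P(x,y) over outcomes with M + N ≥ 8 gives 5/3.
E[M | M + N ≥ 8] = (5/3) / (1/3) = 5.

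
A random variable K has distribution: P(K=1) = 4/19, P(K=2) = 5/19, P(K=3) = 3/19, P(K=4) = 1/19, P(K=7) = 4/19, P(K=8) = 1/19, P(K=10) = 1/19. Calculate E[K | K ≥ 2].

P(K ≥ 2) = 15/19.
Σ over the event: 2·5/19 + 3·3/19 + 4·1/19 + 7·4/19 + 8·1/19 + 10·1/19 = 69/19.
E[K | K ≥ 2] = (69/19) / (15/19) = 23/5.

23/5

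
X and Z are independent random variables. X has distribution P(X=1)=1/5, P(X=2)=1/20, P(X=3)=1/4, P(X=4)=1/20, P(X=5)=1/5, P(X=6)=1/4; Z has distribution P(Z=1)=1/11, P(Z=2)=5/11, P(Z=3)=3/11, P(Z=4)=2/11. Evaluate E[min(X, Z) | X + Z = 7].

P(X + Z = 7) = 19/110.
Summing min(X,Z)·P(x,y) over outcomes with X + Z = 7 gives 21/55.
E[min(X, Z) | X + Z = 7] = (21/55) / (19/110) = 42/19.

42/19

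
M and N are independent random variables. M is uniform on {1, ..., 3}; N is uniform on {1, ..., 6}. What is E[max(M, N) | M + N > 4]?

9/2

P(M + N > 4) = 2/3.
Summing max(M,N)·P(x,y) over outcomes with M + N > 4 gives 3.
E[max(M, N) | M + N > 4] = (3) / (2/3) = 9/2.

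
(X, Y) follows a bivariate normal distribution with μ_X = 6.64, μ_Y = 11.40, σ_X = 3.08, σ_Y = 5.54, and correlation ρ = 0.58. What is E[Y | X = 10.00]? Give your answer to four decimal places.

14.9053

E[Y | X=x] = μ_Y + ρ(σ_Y/σ_X)(x − μ_X) for jointly normal variables.
E[Y | X=10.00] = 11.40 + (0.58)·(5.54/3.08)·(10.00 − (6.64)) = 11.40 + (1.04325)·(3.36) = 14.9053.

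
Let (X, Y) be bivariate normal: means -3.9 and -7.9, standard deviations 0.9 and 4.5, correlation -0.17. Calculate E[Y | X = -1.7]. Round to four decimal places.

-9.7700

The regression of Y on X has slope ρ·σ_Y/σ_X and passes through (μ_X, μ_Y).
E[Y | X=-1.7] = -7.9 + (-0.17)·(4.5/0.9)·(-1.7 − (-3.9)) = -7.9 + (-0.85)·(2.2) = -9.7700.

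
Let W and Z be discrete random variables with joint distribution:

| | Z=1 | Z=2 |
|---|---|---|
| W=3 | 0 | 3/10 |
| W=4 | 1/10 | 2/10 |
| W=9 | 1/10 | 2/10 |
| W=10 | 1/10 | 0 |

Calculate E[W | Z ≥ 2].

5

P(Z ≥ 2) = 7/10.
Σ W·P over the event = 3·(3/10) + 4·(2/10) + 9·(2/10) = 7/2.
E[W | Z ≥ 2] = (7/2) / (7/10) = 5.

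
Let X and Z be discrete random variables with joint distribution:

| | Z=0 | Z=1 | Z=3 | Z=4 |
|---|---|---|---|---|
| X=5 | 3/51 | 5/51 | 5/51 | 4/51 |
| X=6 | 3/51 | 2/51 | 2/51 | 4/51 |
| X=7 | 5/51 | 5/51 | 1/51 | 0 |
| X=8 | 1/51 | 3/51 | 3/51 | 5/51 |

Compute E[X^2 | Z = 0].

41

P(Z = 0) = 4/17.
Σ X^2·P over the event = 25·(3/51) + 36·(3/51) + 49·(5/51) + 64·(1/51) = 164/17.
E[X^2 | Z = 0] = (164/17) / (4/17) = 41.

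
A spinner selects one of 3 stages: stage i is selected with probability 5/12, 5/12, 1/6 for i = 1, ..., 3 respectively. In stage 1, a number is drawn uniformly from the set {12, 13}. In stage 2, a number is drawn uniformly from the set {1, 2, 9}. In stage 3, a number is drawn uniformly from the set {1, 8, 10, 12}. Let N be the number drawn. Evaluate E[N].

E[N | stage 1] = (12+13)/2 = 25/2.
E[N | stage 2] = (1+2+9)/3 = 4.
E[N | stage 3] = (1+8+10+12)/4 = 31/4.
By the law of total expectation,
E[N] = (5/12)·(25/2) + (5/12)·(4) + (1/6)·(31/4) = 49/6.

49/6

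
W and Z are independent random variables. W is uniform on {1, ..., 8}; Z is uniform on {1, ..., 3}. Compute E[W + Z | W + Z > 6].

103/12

P(W + Z > 6) = 1/2.
Summing (W+Z)·P(x,y) over outcomes with W + Z > 6 gives 103/24.
E[W + Z | W + Z > 6] = (103/24) / (1/2) = 103/12.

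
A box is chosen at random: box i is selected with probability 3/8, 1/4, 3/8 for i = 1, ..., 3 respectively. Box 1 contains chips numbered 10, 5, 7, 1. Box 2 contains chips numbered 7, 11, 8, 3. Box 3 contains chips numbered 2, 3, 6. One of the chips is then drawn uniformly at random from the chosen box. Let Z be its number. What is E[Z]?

171/32

E[Z | box 1] = (10+5+7+1)/4 = 23/4.
E[Z | box 2] = (7+11+8+3)/4 = 29/4.
E[Z | box 3] = (2+3+6)/3 = 11/3.
E[Z] = (3/8)·(23/4) + (1/4)·(29/4) + (3/8)·(11/3) = 171/32.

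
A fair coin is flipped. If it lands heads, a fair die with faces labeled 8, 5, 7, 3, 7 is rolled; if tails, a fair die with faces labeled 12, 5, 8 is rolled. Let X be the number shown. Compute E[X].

43/6

E[X | heads] = (8+5+7+3+7)/5 = 6.
E[X | tails] = (12+5+8)/3 = 25/3.
E[X] = (1/2)·(6) + (1/2)·(25/3) = 43/6.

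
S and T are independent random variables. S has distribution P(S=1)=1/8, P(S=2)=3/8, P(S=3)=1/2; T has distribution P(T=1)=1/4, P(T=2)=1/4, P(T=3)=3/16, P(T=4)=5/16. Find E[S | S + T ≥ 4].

68/27

P(S + T ≥ 4) = 27/32.
Summing S·P(x,y) over outcomes with S + T ≥ 4 gives 17/8.
E[S | S + T ≥ 4] = (17/8) / (27/32) = 68/27.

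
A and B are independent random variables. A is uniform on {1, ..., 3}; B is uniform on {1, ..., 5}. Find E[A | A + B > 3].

13/6

P(A + B > 3) = 4/5.
Summing A·P(x,y) over outcomes with A + B > 3 gives 26/15.
E[A | A + B > 3] = (26/15) / (4/5) = 13/6.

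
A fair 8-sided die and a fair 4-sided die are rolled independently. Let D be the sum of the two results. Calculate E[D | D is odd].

7

P(D is odd) = 1/2.
Σ over the event: 3·1/16 + 5·1/8 + 7·1/8 + 9·1/8 + 11·1/16 = 7/2.
E[D | D is odd] = (7/2) / (1/2) = 7.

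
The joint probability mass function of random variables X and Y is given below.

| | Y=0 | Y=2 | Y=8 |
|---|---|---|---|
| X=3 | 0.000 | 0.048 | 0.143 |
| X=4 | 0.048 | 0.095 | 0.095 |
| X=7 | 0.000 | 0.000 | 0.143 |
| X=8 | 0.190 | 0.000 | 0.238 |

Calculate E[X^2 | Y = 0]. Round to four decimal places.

54.3193

P(Y = 0) = 0.238.
Σ X^2·P over the event = 16·(0.048) + 64·(0.190) = 12.928.
E[X^2 | Y = 0] = (12.928) / (0.238) = 54.3193.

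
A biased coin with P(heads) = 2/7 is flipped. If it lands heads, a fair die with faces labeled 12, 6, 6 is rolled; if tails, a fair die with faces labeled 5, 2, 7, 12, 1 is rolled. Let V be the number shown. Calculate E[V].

43/7

E[V | heads] = (12+6+6)/3 = 8.
E[V | tails] = (5+2+7+12+1)/5 = 27/5.
E[V] = (2/7)·(8) + (5/7)·(27/5) = 43/7.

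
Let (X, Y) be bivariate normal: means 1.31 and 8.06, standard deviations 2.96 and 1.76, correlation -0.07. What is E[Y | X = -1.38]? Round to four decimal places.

8.1720

E[Y | X=x] = μ_Y + ρ(σ_Y/σ_X)(x − μ_X) for jointly normal variables.
E[Y | X=-1.38] = 8.06 + (-0.07)·(1.76/2.96)·(-1.38 − (1.31)) = 8.06 + (-0.041622)·(-2.69) = 8.1720.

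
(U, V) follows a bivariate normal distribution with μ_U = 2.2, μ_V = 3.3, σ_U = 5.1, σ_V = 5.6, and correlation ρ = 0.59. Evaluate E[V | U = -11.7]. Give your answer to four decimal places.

The regression of V on U has slope ρ·σ_V/σ_U and passes through (μ_U, μ_V).
E[V | U=-11.7] = 3.3 + (0.59)·(5.6/5.1)·(-11.7 − (2.2)) = 3.3 + (0.64784)·(-13.9) = -5.7050.

-5.7050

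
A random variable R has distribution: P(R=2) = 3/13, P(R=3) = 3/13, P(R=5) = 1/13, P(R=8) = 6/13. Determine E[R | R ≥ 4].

P(R ≥ 4) = 7/13.
Σ over the event: 5·1/13 + 8·6/13 = 53/13.
E[R | R ≥ 4] = (53/13) / (7/13) = 53/7.

53/7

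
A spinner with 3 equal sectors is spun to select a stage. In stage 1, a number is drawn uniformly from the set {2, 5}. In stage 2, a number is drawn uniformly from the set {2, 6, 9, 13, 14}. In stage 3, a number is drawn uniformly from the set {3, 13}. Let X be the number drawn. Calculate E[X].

203/30

E[X | stage 1] = (2+5)/2 = 7/2.
E[X | stage 2] = (2+6+9+13+14)/5 = 44/5.
E[X | stage 3] = (3+13)/2 = 8.
E[X] = (1/3)·(7/2) + (1/3)·(44/5) + (1/3)·(8) = 203/30.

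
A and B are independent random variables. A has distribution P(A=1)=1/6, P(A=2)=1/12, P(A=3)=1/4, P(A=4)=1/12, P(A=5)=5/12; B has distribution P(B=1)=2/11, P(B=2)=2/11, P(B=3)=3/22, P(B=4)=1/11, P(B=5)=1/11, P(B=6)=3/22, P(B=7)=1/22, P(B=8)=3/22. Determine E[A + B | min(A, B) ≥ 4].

721/66

P(min(A, B) ≥ 4) = 1/4.
Summing (A+B)·P(x,y) over outcomes with min(A, B) ≥ 4 gives 721/264.
E[A + B | min(A, B) ≥ 4] = (721/264) / (1/4) = 721/66.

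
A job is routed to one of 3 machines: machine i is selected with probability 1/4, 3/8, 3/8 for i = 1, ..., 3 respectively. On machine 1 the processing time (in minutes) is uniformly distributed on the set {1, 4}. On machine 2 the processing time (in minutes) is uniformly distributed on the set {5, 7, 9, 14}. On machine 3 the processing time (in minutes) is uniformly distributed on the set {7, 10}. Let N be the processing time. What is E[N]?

E[N | machine 1] = (1+4)/2 = 5/2.
E[N | machine 2] = (5+7+9+14)/4 = 35/4.
E[N | machine 3] = (7+10)/2 = 17/2.
By the law of total expectation,
E[N] = (1/4)·(5/2) + (3/8)·(35/4) + (3/8)·(17/2) = 227/32.

227/32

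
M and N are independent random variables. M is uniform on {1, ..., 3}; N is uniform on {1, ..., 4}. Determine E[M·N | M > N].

11/3

P(M > N) = 1/4.
Summing MN·P(x,y) over outcomes with M > N gives 11/12.
E[M·N | M > N] = (11/12) / (1/4) = 11/3.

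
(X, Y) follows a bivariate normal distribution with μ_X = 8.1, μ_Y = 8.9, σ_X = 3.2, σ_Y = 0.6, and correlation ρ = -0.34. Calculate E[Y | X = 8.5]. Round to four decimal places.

8.8745

For a bivariate normal, E[Y | X=x] = μ_Y + ρ·(σ_Y/σ_X)·(x − μ_X).
E[Y | X=8.5] = 8.9 + (-0.34)·(0.6/3.2)·(8.5 − (8.1)) = 8.9 + (-0.06375)·(0.4) = 8.8745.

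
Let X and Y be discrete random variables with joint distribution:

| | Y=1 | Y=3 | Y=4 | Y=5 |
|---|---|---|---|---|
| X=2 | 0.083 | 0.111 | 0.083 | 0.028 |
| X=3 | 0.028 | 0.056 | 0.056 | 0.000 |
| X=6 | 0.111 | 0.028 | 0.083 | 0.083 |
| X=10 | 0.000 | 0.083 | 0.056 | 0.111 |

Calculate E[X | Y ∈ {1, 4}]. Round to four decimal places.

P(Y ∈ {1, 4}) = 0.500.
Σ X·P over the event = 2·(0.083) + 2·(0.083) + 3·(0.028) + 3·(0.056) + 6·(0.111) + 6·(0.083) + 10·(0.056) = 2.308.
E[X | Y ∈ {1, 4}] = (2.308) / (0.500) = 4.6160.

4.6160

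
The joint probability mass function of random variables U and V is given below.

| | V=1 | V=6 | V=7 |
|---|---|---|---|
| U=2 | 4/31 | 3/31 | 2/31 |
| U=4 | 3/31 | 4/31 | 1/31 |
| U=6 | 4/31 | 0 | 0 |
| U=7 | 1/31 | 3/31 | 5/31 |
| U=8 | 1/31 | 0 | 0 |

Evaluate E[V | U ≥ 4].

P(U ≥ 4) = 22/31.
Σ V·P over the event = 1·(3/31) + 6·(4/31) + 7·(1/31) + 1·(4/31) + 1·(1/31) + 6·(3/31) + 7·(5/31) + 1·(1/31) = 3.
E[V | U ≥ 4] = (3) / (22/31) = 93/22.

93/22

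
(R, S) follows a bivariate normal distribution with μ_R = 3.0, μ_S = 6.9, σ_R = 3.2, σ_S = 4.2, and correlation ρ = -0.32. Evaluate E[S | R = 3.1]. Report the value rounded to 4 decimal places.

6.8580

E[S | R=x] = μ_S + ρ(σ_S/σ_R)(x − μ_R) for jointly normal variables.
E[S | R=3.1] = 6.9 + (-0.32)·(4.2/3.2)·(3.1 − (3.0)) = 6.9 + (-0.42)·(0.1) = 6.8580.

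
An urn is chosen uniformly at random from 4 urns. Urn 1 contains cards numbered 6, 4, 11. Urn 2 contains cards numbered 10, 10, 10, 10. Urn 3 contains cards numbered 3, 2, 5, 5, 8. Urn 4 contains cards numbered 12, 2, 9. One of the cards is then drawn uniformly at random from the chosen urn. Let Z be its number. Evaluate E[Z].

E[Z | urn 1] = (6+4+11)/3 = 7.
E[Z | urn 2] = (10+10+10+10)/4 = 10.
E[Z | urn 3] = (3+2+5+5+8)/5 = 23/5.
E[Z | urn 4] = (12+2+9)/3 = 23/3.
By the law of total expectation,
E[Z] = (1/4)·(7) + (1/4)·(10) + (1/4)·(23/5) + (1/4)·(23/3) = 439/60.

439/60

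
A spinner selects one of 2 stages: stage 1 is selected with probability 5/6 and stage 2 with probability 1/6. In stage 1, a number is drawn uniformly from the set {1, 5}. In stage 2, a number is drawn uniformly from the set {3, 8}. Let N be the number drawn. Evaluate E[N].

E[N | stage 1] = (1+5)/2 = 3.
E[N | stage 2] = (3+8)/2 = 11/2.
E[N] = (5/6)·(3) + (1/6)·(11/2) = 41/12.

41/12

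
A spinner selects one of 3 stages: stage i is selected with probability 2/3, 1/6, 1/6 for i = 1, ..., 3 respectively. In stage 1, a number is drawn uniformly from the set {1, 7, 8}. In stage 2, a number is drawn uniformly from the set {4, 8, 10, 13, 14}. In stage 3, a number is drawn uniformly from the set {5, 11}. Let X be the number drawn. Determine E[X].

587/90

E[X | stage 1] = (1+7+8)/3 = 16/3.
E[X | stage 2] = (4+8+10+13+14)/5 = 49/5.
E[X | stage 3] = (5+11)/2 = 8.
E[X] = (2/3)·(16/3) + (1/6)·(49/5) + (1/6)·(8) = 587/90.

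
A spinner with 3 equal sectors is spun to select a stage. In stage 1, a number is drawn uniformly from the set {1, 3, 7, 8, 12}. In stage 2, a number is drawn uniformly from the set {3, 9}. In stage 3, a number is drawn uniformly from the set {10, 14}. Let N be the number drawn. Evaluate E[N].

E[N | stage 1] = (1+3+7+8+12)/5 = 31/5.
E[N | stage 2] = (3+9)/2 = 6.
E[N | stage 3] = (10+14)/2 = 12.
By the law of total expectation,
E[N] = (1/3)·(31/5) + (1/3)·(6) + (1/3)·(12) = 121/15.

121/15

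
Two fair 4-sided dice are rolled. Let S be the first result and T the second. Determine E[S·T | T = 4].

Outcomes with T = 4: (1,4), (2,4), (3,4), (4,4), each with probability 1/16.
E[S·T | T = 4] = (4 + 8 + 12 + 16) / 4 = 10.

10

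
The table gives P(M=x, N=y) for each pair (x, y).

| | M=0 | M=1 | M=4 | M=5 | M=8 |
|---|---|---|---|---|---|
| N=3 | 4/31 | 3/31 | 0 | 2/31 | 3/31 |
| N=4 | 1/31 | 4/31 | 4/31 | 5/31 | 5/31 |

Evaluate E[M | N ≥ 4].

P(N ≥ 4) = 19/31.
Σ M·P over the event = 0·(1/31) + 1·(4/31) + 4·(4/31) + 5·(5/31) + 8·(5/31) = 85/31.
E[M | N ≥ 4] = (85/31) / (19/31) = 85/19.

85/19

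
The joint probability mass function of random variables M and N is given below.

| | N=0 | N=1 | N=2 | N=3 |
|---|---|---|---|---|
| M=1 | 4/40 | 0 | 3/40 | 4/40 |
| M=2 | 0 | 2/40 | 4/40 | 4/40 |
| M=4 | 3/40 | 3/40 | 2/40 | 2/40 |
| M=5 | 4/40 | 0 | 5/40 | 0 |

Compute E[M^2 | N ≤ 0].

P(N ≤ 0) = 11/40.
Σ M^2·P over the event = 1·(4/40) + 16·(3/40) + 25·(4/40) = 19/5.
E[M^2 | N ≤ 0] = (19/5) / (11/40) = 152/11.

152/11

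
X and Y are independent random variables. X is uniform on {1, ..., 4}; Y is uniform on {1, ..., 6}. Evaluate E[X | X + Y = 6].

5/2

Outcomes with X + Y = 6: (1,5), (2,4), (3,3), (4,2), each with probability 1/24.
E[X | X + Y = 6] = (1 + 2 + 3 + 4) / 4 = 5/2.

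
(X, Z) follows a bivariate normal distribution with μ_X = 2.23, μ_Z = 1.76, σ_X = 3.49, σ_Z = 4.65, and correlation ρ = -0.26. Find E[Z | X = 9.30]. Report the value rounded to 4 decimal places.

-0.6892

The regression of Z on X has slope ρ·σ_Z/σ_X and passes through (μ_X, μ_Z).
E[Z | X=9.30] = 1.76 + (-0.26)·(4.65/3.49)·(9.30 − (2.23)) = 1.76 + (-0.34642)·(7.07) = -0.6892.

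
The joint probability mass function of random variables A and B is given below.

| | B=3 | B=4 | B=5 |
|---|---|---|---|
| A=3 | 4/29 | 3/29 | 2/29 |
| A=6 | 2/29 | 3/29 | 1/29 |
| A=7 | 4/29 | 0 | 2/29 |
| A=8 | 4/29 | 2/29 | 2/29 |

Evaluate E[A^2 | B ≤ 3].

40

P(B ≤ 3) = 14/29.
Σ A^2·P over the event = 9·(4/29) + 36·(2/29) + 49·(4/29) + 64·(4/29) = 560/29.
E[A^2 | B ≤ 3] = (560/29) / (14/29) = 40.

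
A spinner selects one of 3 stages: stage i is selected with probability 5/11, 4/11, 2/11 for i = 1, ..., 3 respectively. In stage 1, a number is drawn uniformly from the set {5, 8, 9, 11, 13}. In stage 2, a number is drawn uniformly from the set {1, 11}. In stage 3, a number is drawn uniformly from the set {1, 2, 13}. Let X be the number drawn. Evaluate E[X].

22/3

E[X | stage 1] = (5+8+9+11+13)/5 = 46/5.
E[X | stage 2] = (1+11)/2 = 6.
E[X | stage 3] = (1+2+13)/3 = 16/3.
E[X] = (5/11)·(46/5) + (4/11)·(6) + (2/11)·(16/3) = 22/3.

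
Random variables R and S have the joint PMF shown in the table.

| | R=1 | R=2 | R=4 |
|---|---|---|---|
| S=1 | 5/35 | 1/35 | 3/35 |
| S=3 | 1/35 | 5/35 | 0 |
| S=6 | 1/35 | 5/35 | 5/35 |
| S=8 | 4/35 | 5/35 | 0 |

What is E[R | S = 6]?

P(S = 6) = 11/35.
Σ R·P over the event = 1·(1/35) + 2·(5/35) + 4·(5/35) = 31/35.
E[R | S = 6] = (31/35) / (11/35) = 31/11.

31/11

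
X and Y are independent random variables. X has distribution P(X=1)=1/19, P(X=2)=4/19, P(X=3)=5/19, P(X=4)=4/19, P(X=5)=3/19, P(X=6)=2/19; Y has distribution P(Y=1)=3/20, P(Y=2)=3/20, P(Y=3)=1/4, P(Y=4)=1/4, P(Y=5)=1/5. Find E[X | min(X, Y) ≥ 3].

29/7

P(min(X, Y) ≥ 3) = 49/95.
Summing X·P(x,y) over outcomes with min(X, Y) ≥ 3 gives 203/95.
E[X | min(X, Y) ≥ 3] = (203/95) / (49/95) = 29/7.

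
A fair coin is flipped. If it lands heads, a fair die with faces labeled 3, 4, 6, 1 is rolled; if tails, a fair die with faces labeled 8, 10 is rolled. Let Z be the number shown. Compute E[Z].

25/4

E[Z | heads] = (3+4+6+1)/4 = 7/2.
E[Z | tails] = (8+10)/2 = 9.
By the law of total expectation,
E[Z] = (1/2)·(7/2) + (1/2)·(9) = 25/4.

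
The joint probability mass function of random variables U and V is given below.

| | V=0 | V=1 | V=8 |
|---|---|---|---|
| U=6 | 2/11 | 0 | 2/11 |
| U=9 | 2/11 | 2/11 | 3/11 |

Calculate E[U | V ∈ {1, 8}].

P(V ∈ {1, 8}) = 7/11.
Σ U·P over the event = 6·(2/11) + 9·(2/11) + 9·(3/11) = 57/11.
E[U | V ∈ {1, 8}] = (57/11) / (7/11) = 57/7.

57/7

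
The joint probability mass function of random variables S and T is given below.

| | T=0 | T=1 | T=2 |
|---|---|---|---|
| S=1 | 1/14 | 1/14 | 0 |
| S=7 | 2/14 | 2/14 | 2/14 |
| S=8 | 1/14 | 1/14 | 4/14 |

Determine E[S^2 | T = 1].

P(T = 1) = 2/7.
Σ S^2·P over the event = 1·(1/14) + 49·(2/14) + 64·(1/14) = 163/14.
E[S^2 | T = 1] = (163/14) / (2/7) = 163/4.

163/4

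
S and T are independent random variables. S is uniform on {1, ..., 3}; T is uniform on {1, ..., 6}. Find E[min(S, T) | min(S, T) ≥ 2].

Outcomes with min(S, T) ≥ 2: (2,2), (2,3), (2,4), (2,5), (2,6), (3,2), (3,3), (3,4), (3,5), (3,6), each with probability 1/18.
E[min(S, T) | min(S, T) ≥ 2] = (2 + 2 + 2 + 2 + 2 + 2 + 3 + 3 + 3 + 3) / 10 = 12/5.

12/5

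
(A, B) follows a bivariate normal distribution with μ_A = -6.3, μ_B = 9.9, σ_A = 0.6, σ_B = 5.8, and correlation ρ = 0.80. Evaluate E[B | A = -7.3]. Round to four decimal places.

The regression of B on A has slope ρ·σ_B/σ_A and passes through (μ_A, μ_B).
E[B | A=-7.3] = 9.9 + (0.80)·(5.8/0.6)·(-7.3 − (-6.3)) = 9.9 + (7.7333)·(-1) = 2.1667.

2.1667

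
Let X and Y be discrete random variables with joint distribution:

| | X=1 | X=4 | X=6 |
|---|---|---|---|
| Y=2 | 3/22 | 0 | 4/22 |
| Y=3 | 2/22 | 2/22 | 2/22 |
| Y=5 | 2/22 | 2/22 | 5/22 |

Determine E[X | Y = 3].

P(Y = 3) = 3/11.
Σ X·P over the event = 1·(2/22) + 4·(2/22) + 6·(2/22) = 1.
E[X | Y = 3] = (1) / (3/11) = 11/3.

11/3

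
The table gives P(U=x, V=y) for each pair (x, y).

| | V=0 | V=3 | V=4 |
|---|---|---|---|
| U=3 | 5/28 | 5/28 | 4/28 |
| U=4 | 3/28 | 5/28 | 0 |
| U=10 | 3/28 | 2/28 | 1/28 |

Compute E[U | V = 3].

55/12

P(V = 3) = 3/7.
Σ U·P over the event = 3·(5/28) + 4·(5/28) + 10·(2/28) = 55/28.
E[U | V = 3] = (55/28) / (3/7) = 55/12.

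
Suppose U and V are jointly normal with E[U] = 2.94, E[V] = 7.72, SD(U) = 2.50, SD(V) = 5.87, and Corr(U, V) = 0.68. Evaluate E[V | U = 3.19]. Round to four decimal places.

E[V | U=x] = μ_V + ρ(σ_V/σ_U)(x − μ_U) for jointly normal variables.
E[V | U=3.19] = 7.72 + (0.68)·(5.87/2.50)·(3.19 − (2.94)) = 7.72 + (1.5966)·(0.25) = 8.1192.

8.1192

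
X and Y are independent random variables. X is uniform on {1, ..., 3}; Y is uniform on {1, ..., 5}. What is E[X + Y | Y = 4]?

Outcomes with Y = 4: (1,4), (2,4), (3,4), each with probability 1/15.
E[X + Y | Y = 4] = (5 + 6 + 7) / 3 = 6.

6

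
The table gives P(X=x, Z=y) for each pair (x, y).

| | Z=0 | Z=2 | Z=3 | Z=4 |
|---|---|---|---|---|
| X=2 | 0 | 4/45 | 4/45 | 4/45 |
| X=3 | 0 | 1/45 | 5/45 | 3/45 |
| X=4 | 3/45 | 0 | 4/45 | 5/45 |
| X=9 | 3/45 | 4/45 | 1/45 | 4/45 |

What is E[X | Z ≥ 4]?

P(Z ≥ 4) = 16/45.
Summing X·P(X=x,Z=y) over the conditioning event gives 73/45.
E[X | Z ≥ 4] = (73/45) / (16/45) = 73/16.

73/16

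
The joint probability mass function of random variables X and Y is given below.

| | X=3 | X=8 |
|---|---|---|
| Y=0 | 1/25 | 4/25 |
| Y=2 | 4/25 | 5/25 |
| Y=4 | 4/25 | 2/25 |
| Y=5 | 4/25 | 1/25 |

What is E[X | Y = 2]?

52/9

P(Y = 2) = 9/25.
Σ X·P over the event = 3·(4/25) + 8·(5/25) = 52/25.
E[X | Y = 2] = (52/25) / (9/25) = 52/9.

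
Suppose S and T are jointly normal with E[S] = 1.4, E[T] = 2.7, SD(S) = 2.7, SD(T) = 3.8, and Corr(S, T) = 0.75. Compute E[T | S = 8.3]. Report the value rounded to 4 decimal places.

For a bivariate normal, E[T | S=x] = μ_T + ρ·(σ_T/σ_S)·(x − μ_S).
E[T | S=8.3] = 2.7 + (0.75)·(3.8/2.7)·(8.3 − (1.4)) = 2.7 + (1.055556)·(6.9) = 9.9833.

9.9833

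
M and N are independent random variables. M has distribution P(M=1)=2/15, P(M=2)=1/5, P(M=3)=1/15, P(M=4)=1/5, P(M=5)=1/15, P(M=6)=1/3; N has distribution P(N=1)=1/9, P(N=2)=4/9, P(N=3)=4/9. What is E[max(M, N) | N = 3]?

13/3

P(N = 3) = 4/9.
Summing max(M,N)·P(x,y) over outcomes with N = 3 gives 52/27.
E[max(M, N) | N = 3] = (52/27) / (4/9) = 13/3.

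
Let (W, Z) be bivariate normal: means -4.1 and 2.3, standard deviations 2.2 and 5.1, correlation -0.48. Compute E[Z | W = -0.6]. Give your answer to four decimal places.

-1.5945

E[Z | W=x] = μ_Z + ρ(σ_Z/σ_W)(x − μ_W) for jointly normal variables.
E[Z | W=-0.6] = 2.3 + (-0.48)·(5.1/2.2)·(-0.6 − (-4.1)) = 2.3 + (-1.1127)·(3.5) = -1.5945.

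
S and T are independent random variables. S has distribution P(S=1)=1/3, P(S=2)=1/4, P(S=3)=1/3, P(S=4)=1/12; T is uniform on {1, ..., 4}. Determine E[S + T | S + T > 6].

43/6

P(S + T > 6) = 1/8.
Summing (S+T)·P(x,y) over outcomes with S + T > 6 gives 43/48.
E[S + T | S + T > 6] = (43/48) / (1/8) = 43/6.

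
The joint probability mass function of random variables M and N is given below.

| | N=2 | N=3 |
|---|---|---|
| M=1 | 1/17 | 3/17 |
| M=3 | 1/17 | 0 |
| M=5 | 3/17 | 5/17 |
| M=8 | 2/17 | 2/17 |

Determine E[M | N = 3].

22/5

P(N = 3) = 10/17.
Summing M·P(M=x,N=y) over the conditioning event gives 44/17.
E[M | N = 3] = (44/17) / (10/17) = 22/5.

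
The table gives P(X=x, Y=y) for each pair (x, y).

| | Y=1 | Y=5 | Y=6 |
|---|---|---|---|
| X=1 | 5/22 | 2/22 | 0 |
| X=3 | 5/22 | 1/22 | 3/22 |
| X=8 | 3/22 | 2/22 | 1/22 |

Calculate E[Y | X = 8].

19/6

P(X = 8) = 3/11.
Σ Y·P over the event = 1·(3/22) + 5·(2/22) + 6·(1/22) = 19/22.
E[Y | X = 8] = (19/22) / (3/11) = 19/6.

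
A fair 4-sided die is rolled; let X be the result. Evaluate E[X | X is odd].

2

Given X is odd, X is equally likely to be any of {1, 3}.
E[X | X is odd] = (1 + 3) / 2 = 2.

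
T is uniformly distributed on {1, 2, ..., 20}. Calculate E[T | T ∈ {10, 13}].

23/2

P(T ∈ {10, 13}) = 1/10.
Σ over the event: 10·1/20 + 13·1/20 = 23/20.
E[T | T ∈ {10, 13}] = (23/20) / (1/10) = 23/2.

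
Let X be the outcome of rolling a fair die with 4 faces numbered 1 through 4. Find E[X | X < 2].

1

Given X < 2, X is equally likely to be any of {1}.
E[X | X < 2] = (1) / 1 = 1.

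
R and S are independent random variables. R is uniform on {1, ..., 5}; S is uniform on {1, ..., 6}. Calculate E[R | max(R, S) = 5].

35/9

Outcomes with max(R, S) = 5: (1,5), (2,5), (3,5), (4,5), (5,1), (5,2), (5,3), (5,4), (5,5), each with probability 1/30.
E[R | max(R, S) = 5] = (1 + 2 + 3 + 4 + 5 + 5 + 5 + 5 + 5) / 9 = 35/9.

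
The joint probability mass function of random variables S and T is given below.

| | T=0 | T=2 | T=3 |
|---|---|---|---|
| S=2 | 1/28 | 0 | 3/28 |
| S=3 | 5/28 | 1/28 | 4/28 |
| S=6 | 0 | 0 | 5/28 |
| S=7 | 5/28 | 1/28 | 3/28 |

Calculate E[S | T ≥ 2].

79/17

P(T ≥ 2) = 17/28.
Σ S·P over the event = 2·(3/28) + 3·(1/28) + 3·(4/28) + 6·(5/28) + 7·(1/28) + 7·(3/28) = 79/28.
E[S | T ≥ 2] = (79/28) / (17/28) = 79/17.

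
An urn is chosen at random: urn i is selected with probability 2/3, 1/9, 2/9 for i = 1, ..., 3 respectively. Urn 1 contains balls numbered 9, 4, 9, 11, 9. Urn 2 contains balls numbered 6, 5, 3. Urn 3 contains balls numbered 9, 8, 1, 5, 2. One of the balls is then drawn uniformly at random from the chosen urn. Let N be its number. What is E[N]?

976/135

E[N | urn 1] = (9+4+9+11+9)/5 = 42/5.
E[N | urn 2] = (6+5+3)/3 = 14/3.
E[N | urn 3] = (9+8+1+5+2)/5 = 5.
E[N] = (2/3)·(42/5) + (1/9)·(14/3) + (2/9)·(5) = 976/135.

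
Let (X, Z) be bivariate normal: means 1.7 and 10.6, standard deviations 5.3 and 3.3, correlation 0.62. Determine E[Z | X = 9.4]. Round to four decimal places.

For a bivariate normal, E[Z | X=x] = μ_Z + ρ·(σ_Z/σ_X)·(x − μ_X).
E[Z | X=9.4] = 10.6 + (0.62)·(3.3/5.3)·(9.4 − (1.7)) = 10.6 + (0.38604)·(7.7) = 13.5725.

13.5725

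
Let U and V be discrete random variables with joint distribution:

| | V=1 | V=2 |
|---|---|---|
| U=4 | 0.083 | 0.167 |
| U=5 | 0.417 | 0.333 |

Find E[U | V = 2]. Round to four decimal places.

P(V = 2) = 0.500.
Σ U·P over the event = 4·(0.167) + 5·(0.333) = 2.333.
E[U | V = 2] = (2.333) / (0.500) = 4.6660.

4.6660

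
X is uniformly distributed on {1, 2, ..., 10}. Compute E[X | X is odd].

Given X is odd, X is equally likely to be any of {1, 3, 5, 7, 9}.
E[X | X is odd] = (1 + 3 + 5 + 7 + 9) / 5 = 5.

5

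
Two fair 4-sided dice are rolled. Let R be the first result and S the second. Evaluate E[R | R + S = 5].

P(R + S = 5) = 1/4.
Summing R·P(x,y) over outcomes with R + S = 5 gives 5/8.
E[R | R + S = 5] = (5/8) / (1/4) = 5/2.

5/2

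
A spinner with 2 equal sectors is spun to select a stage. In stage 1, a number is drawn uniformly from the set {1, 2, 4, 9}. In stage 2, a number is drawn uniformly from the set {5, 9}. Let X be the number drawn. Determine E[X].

11/2

E[X | stage 1] = (1+2+4+9)/4 = 4.
E[X | stage 2] = (5+9)/2 = 7.
E[X] = (1/2)·(4) + (1/2)·(7) = 11/2.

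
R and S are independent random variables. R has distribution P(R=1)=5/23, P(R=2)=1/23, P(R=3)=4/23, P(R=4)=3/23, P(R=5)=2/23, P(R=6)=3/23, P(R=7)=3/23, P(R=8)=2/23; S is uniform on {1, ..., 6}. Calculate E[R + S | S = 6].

P(S = 6) = 1/6.
Summing (R+S)·P(x,y) over outcomes with S = 6 gives 39/23.
E[R + S | S = 6] = (39/23) / (1/6) = 234/23.

234/23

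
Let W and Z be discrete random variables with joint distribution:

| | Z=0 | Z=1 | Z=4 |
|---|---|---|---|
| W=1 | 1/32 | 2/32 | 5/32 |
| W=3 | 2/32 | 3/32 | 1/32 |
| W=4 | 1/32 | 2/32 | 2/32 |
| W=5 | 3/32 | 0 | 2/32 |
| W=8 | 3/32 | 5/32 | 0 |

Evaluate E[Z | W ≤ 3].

29/14

P(W ≤ 3) = 7/16.
Summing Z·P(W=x,Z=y) over the conditioning event gives 29/32.
E[Z | W ≤ 3] = (29/32) / (7/16) = 29/14.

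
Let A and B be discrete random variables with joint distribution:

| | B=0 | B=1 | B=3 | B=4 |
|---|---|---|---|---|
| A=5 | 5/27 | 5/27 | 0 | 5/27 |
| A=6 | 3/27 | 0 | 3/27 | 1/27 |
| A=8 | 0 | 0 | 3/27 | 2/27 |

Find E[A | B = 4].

P(B = 4) = 8/27.
Σ A·P over the event = 5·(5/27) + 6·(1/27) + 8·(2/27) = 47/27.
E[A | B = 4] = (47/27) / (8/27) = 47/8.

47/8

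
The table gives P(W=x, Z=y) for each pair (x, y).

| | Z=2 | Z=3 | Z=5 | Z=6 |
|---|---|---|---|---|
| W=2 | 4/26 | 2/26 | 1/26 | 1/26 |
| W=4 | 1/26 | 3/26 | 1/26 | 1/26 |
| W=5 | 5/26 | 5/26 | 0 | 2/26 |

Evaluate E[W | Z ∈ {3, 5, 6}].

P(Z ∈ {3, 5, 6}) = 8/13.
Σ W·P over the event = 2·(2/26) + 2·(1/26) + 2·(1/26) + 4·(3/26) + 4·(1/26) + 4·(1/26) + 5·(5/26) + 5·(2/26) = 63/26.
E[W | Z ∈ {3, 5, 6}] = (63/26) / (8/13) = 63/16.

63/16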